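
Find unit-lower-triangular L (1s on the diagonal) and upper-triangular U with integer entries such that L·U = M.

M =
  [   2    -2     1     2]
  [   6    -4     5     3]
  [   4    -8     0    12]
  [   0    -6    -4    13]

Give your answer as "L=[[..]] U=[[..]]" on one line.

  r1 -= 3·r0 → [0,2,2,-3]
  r2 -= 2·r0 → [0,-4,-2,8]
  r3 -= 0·r0 → [0,-6,-4,13]
  r2 -= -2·r1 → [0,0,2,2]
  r3 -= -3·r1 → [0,0,2,4]
  r3 -= 1·r2 → [0,0,0,2]

L=[[1,0,0,0],[3,1,0,0],[2,-2,1,0],[0,-3,1,1]] U=[[2,-2,1,2],[0,2,2,-3],[0,0,2,2],[0,0,0,2]]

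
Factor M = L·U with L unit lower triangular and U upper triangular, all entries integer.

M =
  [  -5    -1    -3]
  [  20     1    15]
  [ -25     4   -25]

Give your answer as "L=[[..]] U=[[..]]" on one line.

  R1 -= -4·R0 → [0,-3,3]
  R2 -= 5·R0 → [0,9,-10]
  R2 -= -3·R1 → [0,0,-1]

L=[[1,0,0],[-4,1,0],[5,-3,1]] U=[[-5,-1,-3],[0,-3,3],[0,0,-1]]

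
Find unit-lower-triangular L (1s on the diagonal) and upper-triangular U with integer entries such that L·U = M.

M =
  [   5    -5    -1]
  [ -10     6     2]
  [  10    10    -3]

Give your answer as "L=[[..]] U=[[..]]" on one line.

  r1 -= -2·r0 → [0,-4,0]
  r2 -= 2·r0 → [0,20,-1]
  r2 -= -5·r1 → [0,0,-1]

L=[[1,0,0],[-2,1,0],[2,-5,1]] U=[[5,-5,-1],[0,-4,0],[0,0,-1]]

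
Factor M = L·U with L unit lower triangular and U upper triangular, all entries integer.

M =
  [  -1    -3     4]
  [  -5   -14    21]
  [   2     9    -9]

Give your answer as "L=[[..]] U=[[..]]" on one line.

  row1 -= 5·row0 → [0,1,1]
  row2 -= -2·row0 → [0,3,-1]
  row2 -= 3·row1 → [0,0,-4]

L=[[1,0,0],[5,1,0],[-2,3,1]] U=[[-1,-3,4],[0,1,1],[0,0,-4]]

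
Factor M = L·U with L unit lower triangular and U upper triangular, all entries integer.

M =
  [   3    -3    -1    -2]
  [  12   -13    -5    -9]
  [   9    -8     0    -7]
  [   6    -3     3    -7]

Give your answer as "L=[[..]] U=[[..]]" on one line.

L=[[1,0,0,0],[4,1,0,0],[3,-1,1,0],[2,-3,1,1]] U=[[3,-3,-1,-2],[0,-1,-1,-1],[0,0,2,-2],[0,0,0,-4]]

  r1 -= 4·r0 → [0,-1,-1,-1]
  r2 -= 3·r0 → [0,1,3,-1]
  r3 -= 2·r0 → [0,3,5,-3]
  r2 -= -1·r1 → [0,0,2,-2]
  r3 -= -3·r1 → [0,0,2,-6]
  r3 -= 1·r2 → [0,0,0,-4]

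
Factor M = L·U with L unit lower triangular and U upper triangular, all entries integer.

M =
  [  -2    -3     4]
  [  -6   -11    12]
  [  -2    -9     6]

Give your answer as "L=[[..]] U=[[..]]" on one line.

L=[[1,0,0],[3,1,0],[1,3,1]] U=[[-2,-3,4],[0,-2,0],[0,0,2]]

  r1 -= 3·r0 → [0,-2,0]
  r2 -= 1·r0 → [0,-6,2]
  r2 -= 3·r1 → [0,0,2]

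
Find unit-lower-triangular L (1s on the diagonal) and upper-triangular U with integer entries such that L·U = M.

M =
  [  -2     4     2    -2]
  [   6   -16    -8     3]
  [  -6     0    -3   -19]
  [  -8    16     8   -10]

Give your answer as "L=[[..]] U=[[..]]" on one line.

L=[[1,0,0,0],[-3,1,0,0],[3,3,1,0],[4,0,0,1]] U=[[-2,4,2,-2],[0,-4,-2,-3],[0,0,-3,-4],[0,0,0,-2]]

  r1 -= -3·r0 → [0,-4,-2,-3]
  r2 -= 3·r0 → [0,-12,-9,-13]
  r3 -= 4·r0 → [0,0,0,-2]
  r2 -= 3·r1 → [0,0,-3,-4]
  r3 -= 0·r1 → [0,0,0,-2]
  r3 -= 0·r2 → [0,0,0,-2]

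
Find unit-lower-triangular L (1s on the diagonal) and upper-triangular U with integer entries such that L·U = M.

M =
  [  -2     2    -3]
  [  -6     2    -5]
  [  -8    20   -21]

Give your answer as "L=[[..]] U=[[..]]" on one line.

  r1 -= 3·r0 → [0,-4,4]
  r2 -= 4·r0 → [0,12,-9]
  r2 -= -3·r1 → [0,0,3]

L=[[1,0,0],[3,1,0],[4,-3,1]] U=[[-2,2,-3],[0,-4,4],[0,0,3]]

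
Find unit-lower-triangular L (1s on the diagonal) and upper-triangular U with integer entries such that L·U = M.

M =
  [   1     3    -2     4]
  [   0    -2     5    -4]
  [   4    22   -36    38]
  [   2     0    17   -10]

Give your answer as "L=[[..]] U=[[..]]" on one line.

  r1 -= 0·r0 → [0,-2,5,-4]
  r2 -= 4·r0 → [0,10,-28,22]
  r3 -= 2·r0 → [0,-6,21,-18]
  r2 -= -5·r1 → [0,0,-3,2]
  r3 -= 3·r1 → [0,0,6,-6]
  r3 -= -2·r2 → [0,0,0,-2]

L=[[1,0,0,0],[0,1,0,0],[4,-5,1,0],[2,3,-2,1]] U=[[1,3,-2,4],[0,-2,5,-4],[0,0,-3,2],[0,0,0,-2]]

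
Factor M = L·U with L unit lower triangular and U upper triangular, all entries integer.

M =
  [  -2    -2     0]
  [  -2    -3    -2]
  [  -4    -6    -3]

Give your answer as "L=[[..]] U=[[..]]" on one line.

  R1 -= 1·R0 → [0,-1,-2]
  R2 -= 2·R0 → [0,-2,-3]
  R2 -= 2·R1 → [0,0,1]

L=[[1,0,0],[1,1,0],[2,2,1]] U=[[-2,-2,0],[0,-1,-2],[0,0,1]]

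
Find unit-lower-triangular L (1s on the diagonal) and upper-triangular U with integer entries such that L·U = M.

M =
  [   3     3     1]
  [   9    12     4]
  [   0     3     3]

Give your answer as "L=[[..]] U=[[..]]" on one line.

  r1 -= 3·r0 → [0,3,1]
  r2 -= 0·r0 → [0,3,3]
  r2 -= 1·r1 → [0,0,2]

L=[[1,0,0],[3,1,0],[0,1,1]] U=[[3,3,1],[0,3,1],[0,0,2]]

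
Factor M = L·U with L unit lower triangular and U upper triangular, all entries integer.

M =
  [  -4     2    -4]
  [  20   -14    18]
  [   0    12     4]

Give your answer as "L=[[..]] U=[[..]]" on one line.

L=[[1,0,0],[-5,1,0],[0,-3,1]] U=[[-4,2,-4],[0,-4,-2],[0,0,-2]]

  r1 -= -5·r0 → [0,-4,-2]
  r2 -= 0·r0 → [0,12,4]
  r2 -= -3·r1 → [0,0,-2]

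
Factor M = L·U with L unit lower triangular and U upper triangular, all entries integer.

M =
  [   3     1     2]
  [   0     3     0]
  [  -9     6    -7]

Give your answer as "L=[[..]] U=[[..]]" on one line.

L=[[1,0,0],[0,1,0],[-3,3,1]] U=[[3,1,2],[0,3,0],[0,0,-1]]

  R1 -= 0·R0 → [0,3,0]
  R2 -= -3·R0 → [0,9,-1]
  R2 -= 3·R1 → [0,0,-1]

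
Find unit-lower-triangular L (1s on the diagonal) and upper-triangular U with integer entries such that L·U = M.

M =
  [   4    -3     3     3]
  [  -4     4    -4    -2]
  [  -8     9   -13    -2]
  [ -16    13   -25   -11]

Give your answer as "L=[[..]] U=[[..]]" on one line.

  row1 -= -1·row0 → [0,1,-1,1]
  row2 -= -2·row0 → [0,3,-7,4]
  row3 -= -4·row0 → [0,1,-13,1]
  row2 -= 3·row1 → [0,0,-4,1]
  row3 -= 1·row1 → [0,0,-12,0]
  row3 -= 3·row2 → [0,0,0,-3]

L=[[1,0,0,0],[-1,1,0,0],[-2,3,1,0],[-4,1,3,1]] U=[[4,-3,3,3],[0,1,-1,1],[0,0,-4,1],[0,0,0,-3]]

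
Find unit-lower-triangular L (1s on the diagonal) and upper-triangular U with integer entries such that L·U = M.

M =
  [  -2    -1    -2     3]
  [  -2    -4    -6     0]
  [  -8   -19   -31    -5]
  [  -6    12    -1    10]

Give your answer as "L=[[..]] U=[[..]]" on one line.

  r1 -= 1·r0 → [0,-3,-4,-3]
  r2 -= 4·r0 → [0,-15,-23,-17]
  r3 -= 3·r0 → [0,15,5,1]
  r2 -= 5·r1 → [0,0,-3,-2]
  r3 -= -5·r1 → [0,0,-15,-14]
  r3 -= 5·r2 → [0,0,0,-4]

L=[[1,0,0,0],[1,1,0,0],[4,5,1,0],[3,-5,5,1]] U=[[-2,-1,-2,3],[0,-3,-4,-3],[0,0,-3,-2],[0,0,0,-4]]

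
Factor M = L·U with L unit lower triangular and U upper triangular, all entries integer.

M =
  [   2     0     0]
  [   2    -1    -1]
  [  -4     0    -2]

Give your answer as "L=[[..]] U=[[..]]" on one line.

  r1 -= 1·r0 → [0,-1,-1]
  r2 -= -2·r0 → [0,0,-2]
  r2 -= 0·r1 → [0,0,-2]

L=[[1,0,0],[1,1,0],[-2,0,1]] U=[[2,0,0],[0,-1,-1],[0,0,-2]]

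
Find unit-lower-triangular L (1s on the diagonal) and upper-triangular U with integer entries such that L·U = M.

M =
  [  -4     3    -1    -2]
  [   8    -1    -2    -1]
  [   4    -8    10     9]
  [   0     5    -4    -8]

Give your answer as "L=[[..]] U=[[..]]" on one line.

  r1 -= -2·r0 → [0,5,-4,-5]
  r2 -= -1·r0 → [0,-5,9,7]
  r3 -= 0·r0 → [0,5,-4,-8]
  r2 -= -1·r1 → [0,0,5,2]
  r3 -= 1·r1 → [0,0,0,-3]
  r3 -= 0·r2 → [0,0,0,-3]

L=[[1,0,0,0],[-2,1,0,0],[-1,-1,1,0],[0,1,0,1]] U=[[-4,3,-1,-2],[0,5,-4,-5],[0,0,5,2],[0,0,0,-3]]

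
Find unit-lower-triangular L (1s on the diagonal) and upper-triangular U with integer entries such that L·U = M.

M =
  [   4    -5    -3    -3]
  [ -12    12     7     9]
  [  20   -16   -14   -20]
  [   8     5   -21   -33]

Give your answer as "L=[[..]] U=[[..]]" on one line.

  row1 -= -3·row0 → [0,-3,-2,0]
  row2 -= 5·row0 → [0,9,1,-5]
  row3 -= 2·row0 → [0,15,-15,-27]
  row2 -= -3·row1 → [0,0,-5,-5]
  row3 -= -5·row1 → [0,0,-25,-27]
  row3 -= 5·row2 → [0,0,0,-2]

L=[[1,0,0,0],[-3,1,0,0],[5,-3,1,0],[2,-5,5,1]] U=[[4,-5,-3,-3],[0,-3,-2,0],[0,0,-5,-5],[0,0,0,-2]]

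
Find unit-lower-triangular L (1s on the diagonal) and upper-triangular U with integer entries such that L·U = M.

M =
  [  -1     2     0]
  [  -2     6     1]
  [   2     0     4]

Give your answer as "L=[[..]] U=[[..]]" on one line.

  r1 -= 2·r0 → [0,2,1]
  r2 -= -2·r0 → [0,4,4]
  r2 -= 2·r1 → [0,0,2]

L=[[1,0,0],[2,1,0],[-2,2,1]] U=[[-1,2,0],[0,2,1],[0,0,2]]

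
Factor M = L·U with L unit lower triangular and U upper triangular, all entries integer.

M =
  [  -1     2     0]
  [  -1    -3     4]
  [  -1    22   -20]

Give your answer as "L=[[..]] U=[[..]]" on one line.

  row1 -= 1·row0 → [0,-5,4]
  row2 -= 1·row0 → [0,20,-20]
  row2 -= -4·row1 → [0,0,-4]

L=[[1,0,0],[1,1,0],[1,-4,1]] U=[[-1,2,0],[0,-5,4],[0,0,-4]]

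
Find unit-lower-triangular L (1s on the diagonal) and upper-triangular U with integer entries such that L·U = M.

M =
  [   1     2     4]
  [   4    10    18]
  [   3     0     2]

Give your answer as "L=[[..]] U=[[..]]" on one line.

  row1 -= 4·row0 → [0,2,2]
  row2 -= 3·row0 → [0,-6,-10]
  row2 -= -3·row1 → [0,0,-4]

L=[[1,0,0],[4,1,0],[3,-3,1]] U=[[1,2,4],[0,2,2],[0,0,-4]]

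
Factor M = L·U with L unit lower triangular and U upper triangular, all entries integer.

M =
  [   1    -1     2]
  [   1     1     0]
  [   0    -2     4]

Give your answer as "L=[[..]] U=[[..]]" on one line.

  R1 -= 1·R0 → [0,2,-2]
  R2 -= 0·R0 → [0,-2,4]
  R2 -= -1·R1 → [0,0,2]

L=[[1,0,0],[1,1,0],[0,-1,1]] U=[[1,-1,2],[0,2,-2],[0,0,2]]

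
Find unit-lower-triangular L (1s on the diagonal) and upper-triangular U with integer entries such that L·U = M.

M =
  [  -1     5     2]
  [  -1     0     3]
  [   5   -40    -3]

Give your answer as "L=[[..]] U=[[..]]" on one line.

  r1 -= 1·r0 → [0,-5,1]
  r2 -= -5·r0 → [0,-15,7]
  r2 -= 3·r1 → [0,0,4]

L=[[1,0,0],[1,1,0],[-5,3,1]] U=[[-1,5,2],[0,-5,1],[0,0,4]]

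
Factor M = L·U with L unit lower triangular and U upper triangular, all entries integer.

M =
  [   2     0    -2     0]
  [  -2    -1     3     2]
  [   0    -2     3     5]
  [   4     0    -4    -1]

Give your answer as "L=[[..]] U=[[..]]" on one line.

  R1 -= -1·R0 → [0,-1,1,2]
  R2 -= 0·R0 → [0,-2,3,5]
  R3 -= 2·R0 → [0,0,0,-1]
  R2 -= 2·R1 → [0,0,1,1]
  R3 -= 0·R1 → [0,0,0,-1]
  R3 -= 0·R2 → [0,0,0,-1]

L=[[1,0,0,0],[-1,1,0,0],[0,2,1,0],[2,0,0,1]] U=[[2,0,-2,0],[0,-1,1,2],[0,0,1,1],[0,0,0,-1]]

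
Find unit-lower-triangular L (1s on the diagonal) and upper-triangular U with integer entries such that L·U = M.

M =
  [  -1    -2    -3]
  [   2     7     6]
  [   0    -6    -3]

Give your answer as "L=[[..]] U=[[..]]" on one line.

  r1 -= -2·r0 → [0,3,0]
  r2 -= 0·r0 → [0,-6,-3]
  r2 -= -2·r1 → [0,0,-3]

L=[[1,0,0],[-2,1,0],[0,-2,1]] U=[[-1,-2,-3],[0,3,0],[0,0,-3]]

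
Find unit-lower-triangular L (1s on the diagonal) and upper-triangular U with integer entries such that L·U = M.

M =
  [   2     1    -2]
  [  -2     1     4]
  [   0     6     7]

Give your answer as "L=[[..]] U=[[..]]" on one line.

L=[[1,0,0],[-1,1,0],[0,3,1]] U=[[2,1,-2],[0,2,2],[0,0,1]]

  R1 -= -1·R0 → [0,2,2]
  R2 -= 0·R0 → [0,6,7]
  R2 -= 3·R1 → [0,0,1]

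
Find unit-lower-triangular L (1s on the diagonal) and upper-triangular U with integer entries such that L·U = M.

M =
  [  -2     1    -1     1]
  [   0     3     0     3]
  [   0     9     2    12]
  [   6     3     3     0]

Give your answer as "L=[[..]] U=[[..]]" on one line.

  R1 -= 0·R0 → [0,3,0,3]
  R2 -= 0·R0 → [0,9,2,12]
  R3 -= -3·R0 → [0,6,0,3]
  R2 -= 3·R1 → [0,0,2,3]
  R3 -= 2·R1 → [0,0,0,-3]
  R3 -= 0·R2 → [0,0,0,-3]

L=[[1,0,0,0],[0,1,0,0],[0,3,1,0],[-3,2,0,1]] U=[[-2,1,-1,1],[0,3,0,3],[0,0,2,3],[0,0,0,-3]]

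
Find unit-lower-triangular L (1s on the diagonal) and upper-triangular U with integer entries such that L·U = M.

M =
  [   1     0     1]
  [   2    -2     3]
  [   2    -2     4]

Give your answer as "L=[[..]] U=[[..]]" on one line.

L=[[1,0,0],[2,1,0],[2,1,1]] U=[[1,0,1],[0,-2,1],[0,0,1]]

  R1 -= 2·R0 → [0,-2,1]
  R2 -= 2·R0 → [0,-2,2]
  R2 -= 1·R1 → [0,0,1]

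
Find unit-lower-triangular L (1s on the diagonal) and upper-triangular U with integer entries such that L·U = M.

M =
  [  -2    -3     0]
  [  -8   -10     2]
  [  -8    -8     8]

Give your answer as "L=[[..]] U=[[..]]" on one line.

  R1 -= 4·R0 → [0,2,2]
  R2 -= 4·R0 → [0,4,8]
  R2 -= 2·R1 → [0,0,4]

L=[[1,0,0],[4,1,0],[4,2,1]] U=[[-2,-3,0],[0,2,2],[0,0,4]]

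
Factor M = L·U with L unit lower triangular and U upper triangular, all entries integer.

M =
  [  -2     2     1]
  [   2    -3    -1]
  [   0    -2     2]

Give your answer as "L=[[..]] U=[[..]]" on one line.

L=[[1,0,0],[-1,1,0],[0,2,1]] U=[[-2,2,1],[0,-1,0],[0,0,2]]

  row1 -= -1·row0 → [0,-1,0]
  row2 -= 0·row0 → [0,-2,2]
  row2 -= 2·row1 → [0,0,2]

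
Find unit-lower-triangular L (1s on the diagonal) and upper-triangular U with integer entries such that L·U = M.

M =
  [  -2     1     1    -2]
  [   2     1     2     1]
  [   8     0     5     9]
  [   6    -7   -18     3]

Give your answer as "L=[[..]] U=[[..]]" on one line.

  R1 -= -1·R0 → [0,2,3,-1]
  R2 -= -4·R0 → [0,4,9,1]
  R3 -= -3·R0 → [0,-4,-15,-3]
  R2 -= 2·R1 → [0,0,3,3]
  R3 -= -2·R1 → [0,0,-9,-5]
  R3 -= -3·R2 → [0,0,0,4]

L=[[1,0,0,0],[-1,1,0,0],[-4,2,1,0],[-3,-2,-3,1]] U=[[-2,1,1,-2],[0,2,3,-1],[0,0,3,3],[0,0,0,4]]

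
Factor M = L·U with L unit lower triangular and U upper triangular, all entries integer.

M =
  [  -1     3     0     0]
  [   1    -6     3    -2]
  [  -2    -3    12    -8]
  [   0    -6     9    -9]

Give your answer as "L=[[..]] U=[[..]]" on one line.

L=[[1,0,0,0],[-1,1,0,0],[2,3,1,0],[0,2,1,1]] U=[[-1,3,0,0],[0,-3,3,-2],[0,0,3,-2],[0,0,0,-3]]

  r1 -= -1·r0 → [0,-3,3,-2]
  r2 -= 2·r0 → [0,-9,12,-8]
  r3 -= 0·r0 → [0,-6,9,-9]
  r2 -= 3·r1 → [0,0,3,-2]
  r3 -= 2·r1 → [0,0,3,-5]
  r3 -= 1·r2 → [0,0,0,-3]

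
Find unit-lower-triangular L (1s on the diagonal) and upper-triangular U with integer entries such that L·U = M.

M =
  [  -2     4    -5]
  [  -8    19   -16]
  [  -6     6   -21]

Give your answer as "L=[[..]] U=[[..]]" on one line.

L=[[1,0,0],[4,1,0],[3,-2,1]] U=[[-2,4,-5],[0,3,4],[0,0,2]]

  r1 -= 4·r0 → [0,3,4]
  r2 -= 3·r0 → [0,-6,-6]
  r2 -= -2·r1 → [0,0,2]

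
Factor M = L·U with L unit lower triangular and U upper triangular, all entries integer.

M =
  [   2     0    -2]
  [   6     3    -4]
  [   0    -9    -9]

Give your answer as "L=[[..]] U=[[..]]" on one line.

L=[[1,0,0],[3,1,0],[0,-3,1]] U=[[2,0,-2],[0,3,2],[0,0,-3]]

  r1 -= 3·r0 → [0,3,2]
  r2 -= 0·r0 → [0,-9,-9]
  r2 -= -3·r1 → [0,0,-3]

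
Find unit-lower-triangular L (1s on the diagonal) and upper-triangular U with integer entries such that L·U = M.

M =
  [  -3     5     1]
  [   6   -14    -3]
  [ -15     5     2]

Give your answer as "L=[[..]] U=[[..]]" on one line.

L=[[1,0,0],[-2,1,0],[5,5,1]] U=[[-3,5,1],[0,-4,-1],[0,0,2]]

  row1 -= -2·row0 → [0,-4,-1]
  row2 -= 5·row0 → [0,-20,-3]
  row2 -= 5·row1 → [0,0,2]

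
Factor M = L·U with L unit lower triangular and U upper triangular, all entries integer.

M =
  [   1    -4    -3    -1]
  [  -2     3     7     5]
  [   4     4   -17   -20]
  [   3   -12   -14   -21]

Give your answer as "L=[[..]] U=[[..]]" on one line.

  R1 -= -2·R0 → [0,-5,1,3]
  R2 -= 4·R0 → [0,20,-5,-16]
  R3 -= 3·R0 → [0,0,-5,-18]
  R2 -= -4·R1 → [0,0,-1,-4]
  R3 -= 0·R1 → [0,0,-5,-18]
  R3 -= 5·R2 → [0,0,0,2]

L=[[1,0,0,0],[-2,1,0,0],[4,-4,1,0],[3,0,5,1]] U=[[1,-4,-3,-1],[0,-5,1,3],[0,0,-1,-4],[0,0,0,2]]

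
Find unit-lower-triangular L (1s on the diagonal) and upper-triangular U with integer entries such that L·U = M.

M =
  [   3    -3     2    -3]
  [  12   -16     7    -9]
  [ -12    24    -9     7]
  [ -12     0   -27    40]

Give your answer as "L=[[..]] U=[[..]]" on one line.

  row1 -= 4·row0 → [0,-4,-1,3]
  row2 -= -4·row0 → [0,12,-1,-5]
  row3 -= -4·row0 → [0,-12,-19,28]
  row2 -= -3·row1 → [0,0,-4,4]
  row3 -= 3·row1 → [0,0,-16,19]
  row3 -= 4·row2 → [0,0,0,3]

L=[[1,0,0,0],[4,1,0,0],[-4,-3,1,0],[-4,3,4,1]] U=[[3,-3,2,-3],[0,-4,-1,3],[0,0,-4,4],[0,0,0,3]]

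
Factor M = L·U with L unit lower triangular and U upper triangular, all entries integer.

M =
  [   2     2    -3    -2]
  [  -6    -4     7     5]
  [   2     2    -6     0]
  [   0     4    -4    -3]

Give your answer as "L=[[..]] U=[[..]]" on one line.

  R1 -= -3·R0 → [0,2,-2,-1]
  R2 -= 1·R0 → [0,0,-3,2]
  R3 -= 0·R0 → [0,4,-4,-3]
  R2 -= 0·R1 → [0,0,-3,2]
  R3 -= 2·R1 → [0,0,0,-1]
  R3 -= 0·R2 → [0,0,0,-1]

L=[[1,0,0,0],[-3,1,0,0],[1,0,1,0],[0,2,0,1]] U=[[2,2,-3,-2],[0,2,-2,-1],[0,0,-3,2],[0,0,0,-1]]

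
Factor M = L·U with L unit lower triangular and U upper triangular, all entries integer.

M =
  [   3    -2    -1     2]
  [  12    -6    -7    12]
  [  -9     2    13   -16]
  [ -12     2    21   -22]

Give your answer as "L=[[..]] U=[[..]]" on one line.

  r1 -= 4·r0 → [0,2,-3,4]
  r2 -= -3·r0 → [0,-4,10,-10]
  r3 -= -4·r0 → [0,-6,17,-14]
  r2 -= -2·r1 → [0,0,4,-2]
  r3 -= -3·r1 → [0,0,8,-2]
  r3 -= 2·r2 → [0,0,0,2]

L=[[1,0,0,0],[4,1,0,0],[-3,-2,1,0],[-4,-3,2,1]] U=[[3,-2,-1,2],[0,2,-3,4],[0,0,4,-2],[0,0,0,2]]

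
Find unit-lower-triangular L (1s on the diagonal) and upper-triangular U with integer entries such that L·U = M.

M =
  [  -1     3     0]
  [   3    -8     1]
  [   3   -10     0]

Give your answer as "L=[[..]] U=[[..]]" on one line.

  R1 -= -3·R0 → [0,1,1]
  R2 -= -3·R0 → [0,-1,0]
  R2 -= -1·R1 → [0,0,1]

L=[[1,0,0],[-3,1,0],[-3,-1,1]] U=[[-1,3,0],[0,1,1],[0,0,1]]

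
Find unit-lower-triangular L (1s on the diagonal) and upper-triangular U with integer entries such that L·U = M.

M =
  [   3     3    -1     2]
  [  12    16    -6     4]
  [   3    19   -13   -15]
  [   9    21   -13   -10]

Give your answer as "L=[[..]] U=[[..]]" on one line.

  R1 -= 4·R0 → [0,4,-2,-4]
  R2 -= 1·R0 → [0,16,-12,-17]
  R3 -= 3·R0 → [0,12,-10,-16]
  R2 -= 4·R1 → [0,0,-4,-1]
  R3 -= 3·R1 → [0,0,-4,-4]
  R3 -= 1·R2 → [0,0,0,-3]

L=[[1,0,0,0],[4,1,0,0],[1,4,1,0],[3,3,1,1]] U=[[3,3,-1,2],[0,4,-2,-4],[0,0,-4,-1],[0,0,0,-3]]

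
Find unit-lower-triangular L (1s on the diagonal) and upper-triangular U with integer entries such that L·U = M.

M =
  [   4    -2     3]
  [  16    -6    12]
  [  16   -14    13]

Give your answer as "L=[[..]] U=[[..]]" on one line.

  r1 -= 4·r0 → [0,2,0]
  r2 -= 4·r0 → [0,-6,1]
  r2 -= -3·r1 → [0,0,1]

L=[[1,0,0],[4,1,0],[4,-3,1]] U=[[4,-2,3],[0,2,0],[0,0,1]]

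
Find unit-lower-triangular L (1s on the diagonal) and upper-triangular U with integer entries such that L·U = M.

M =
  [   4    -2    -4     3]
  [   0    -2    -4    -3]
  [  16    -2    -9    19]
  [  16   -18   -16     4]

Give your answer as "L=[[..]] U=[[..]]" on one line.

L=[[1,0,0,0],[0,1,0,0],[4,-3,1,0],[4,5,-4,1]] U=[[4,-2,-4,3],[0,-2,-4,-3],[0,0,-5,-2],[0,0,0,-1]]

  R1 -= 0·R0 → [0,-2,-4,-3]
  R2 -= 4·R0 → [0,6,7,7]
  R3 -= 4·R0 → [0,-10,0,-8]
  R2 -= -3·R1 → [0,0,-5,-2]
  R3 -= 5·R1 → [0,0,20,7]
  R3 -= -4·R2 → [0,0,0,-1]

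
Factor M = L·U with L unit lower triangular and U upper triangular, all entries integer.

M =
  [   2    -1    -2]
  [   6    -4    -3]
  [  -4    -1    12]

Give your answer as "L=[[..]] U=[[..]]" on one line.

L=[[1,0,0],[3,1,0],[-2,3,1]] U=[[2,-1,-2],[0,-1,3],[0,0,-1]]

  row1 -= 3·row0 → [0,-1,3]
  row2 -= -2·row0 → [0,-3,8]
  row2 -= 3·row1 → [0,0,-1]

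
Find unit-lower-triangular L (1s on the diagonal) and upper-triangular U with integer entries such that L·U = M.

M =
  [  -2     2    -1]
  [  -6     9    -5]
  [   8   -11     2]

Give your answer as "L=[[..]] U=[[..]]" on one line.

  R1 -= 3·R0 → [0,3,-2]
  R2 -= -4·R0 → [0,-3,-2]
  R2 -= -1·R1 → [0,0,-4]

L=[[1,0,0],[3,1,0],[-4,-1,1]] U=[[-2,2,-1],[0,3,-2],[0,0,-4]]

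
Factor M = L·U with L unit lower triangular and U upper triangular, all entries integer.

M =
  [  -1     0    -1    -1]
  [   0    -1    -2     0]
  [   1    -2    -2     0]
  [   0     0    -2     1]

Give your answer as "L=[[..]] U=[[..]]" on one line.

  R1 -= 0·R0 → [0,-1,-2,0]
  R2 -= -1·R0 → [0,-2,-3,-1]
  R3 -= 0·R0 → [0,0,-2,1]
  R2 -= 2·R1 → [0,0,1,-1]
  R3 -= 0·R1 → [0,0,-2,1]
  R3 -= -2·R2 → [0,0,0,-1]

L=[[1,0,0,0],[0,1,0,0],[-1,2,1,0],[0,0,-2,1]] U=[[-1,0,-1,-1],[0,-1,-2,0],[0,0,1,-1],[0,0,0,-1]]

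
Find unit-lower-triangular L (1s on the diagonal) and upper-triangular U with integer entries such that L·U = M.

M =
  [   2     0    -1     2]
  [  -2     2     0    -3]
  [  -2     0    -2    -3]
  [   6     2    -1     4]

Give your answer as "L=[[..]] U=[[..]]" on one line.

  row1 -= -1·row0 → [0,2,-1,-1]
  row2 -= -1·row0 → [0,0,-3,-1]
  row3 -= 3·row0 → [0,2,2,-2]
  row2 -= 0·row1 → [0,0,-3,-1]
  row3 -= 1·row1 → [0,0,3,-1]
  row3 -= -1·row2 → [0,0,0,-2]

L=[[1,0,0,0],[-1,1,0,0],[-1,0,1,0],[3,1,-1,1]] U=[[2,0,-1,2],[0,2,-1,-1],[0,0,-3,-1],[0,0,0,-2]]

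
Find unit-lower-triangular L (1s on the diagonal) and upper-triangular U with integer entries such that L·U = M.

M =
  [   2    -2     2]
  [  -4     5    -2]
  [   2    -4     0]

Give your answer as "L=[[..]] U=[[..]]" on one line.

L=[[1,0,0],[-2,1,0],[1,-2,1]] U=[[2,-2,2],[0,1,2],[0,0,2]]

  r1 -= -2·r0 → [0,1,2]
  r2 -= 1·r0 → [0,-2,-2]
  r2 -= -2·r1 → [0,0,2]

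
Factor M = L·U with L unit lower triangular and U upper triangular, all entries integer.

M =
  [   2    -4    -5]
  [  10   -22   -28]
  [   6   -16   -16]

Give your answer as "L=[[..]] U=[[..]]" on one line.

L=[[1,0,0],[5,1,0],[3,2,1]] U=[[2,-4,-5],[0,-2,-3],[0,0,5]]

  r1 -= 5·r0 → [0,-2,-3]
  r2 -= 3·r0 → [0,-4,-1]
  r2 -= 2·r1 → [0,0,5]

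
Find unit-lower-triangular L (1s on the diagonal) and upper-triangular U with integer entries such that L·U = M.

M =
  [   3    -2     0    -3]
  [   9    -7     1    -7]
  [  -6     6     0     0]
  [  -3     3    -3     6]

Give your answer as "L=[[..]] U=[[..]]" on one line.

L=[[1,0,0,0],[3,1,0,0],[-2,-2,1,0],[-1,-1,-1,1]] U=[[3,-2,0,-3],[0,-1,1,2],[0,0,2,-2],[0,0,0,3]]

  row1 -= 3·row0 → [0,-1,1,2]
  row2 -= -2·row0 → [0,2,0,-6]
  row3 -= -1·row0 → [0,1,-3,3]
  row2 -= -2·row1 → [0,0,2,-2]
  row3 -= -1·row1 → [0,0,-2,5]
  row3 -= -1·row2 → [0,0,0,3]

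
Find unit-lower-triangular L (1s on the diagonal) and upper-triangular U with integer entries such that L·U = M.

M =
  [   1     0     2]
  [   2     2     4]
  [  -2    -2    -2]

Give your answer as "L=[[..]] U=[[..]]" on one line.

L=[[1,0,0],[2,1,0],[-2,-1,1]] U=[[1,0,2],[0,2,0],[0,0,2]]

  R1 -= 2·R0 → [0,2,0]
  R2 -= -2·R0 → [0,-2,2]
  R2 -= -1·R1 → [0,0,2]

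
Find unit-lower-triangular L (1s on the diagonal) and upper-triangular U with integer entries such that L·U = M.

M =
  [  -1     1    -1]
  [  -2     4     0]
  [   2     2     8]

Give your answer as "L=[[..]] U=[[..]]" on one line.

  r1 -= 2·r0 → [0,2,2]
  r2 -= -2·r0 → [0,4,6]
  r2 -= 2·r1 → [0,0,2]

L=[[1,0,0],[2,1,0],[-2,2,1]] U=[[-1,1,-1],[0,2,2],[0,0,2]]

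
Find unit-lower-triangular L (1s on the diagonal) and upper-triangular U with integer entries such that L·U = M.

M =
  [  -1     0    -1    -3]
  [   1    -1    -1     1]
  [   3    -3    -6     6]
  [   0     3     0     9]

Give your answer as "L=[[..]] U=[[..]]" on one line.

L=[[1,0,0,0],[-1,1,0,0],[-3,3,1,0],[0,-3,2,1]] U=[[-1,0,-1,-3],[0,-1,-2,-2],[0,0,-3,3],[0,0,0,-3]]

  row1 -= -1·row0 → [0,-1,-2,-2]
  row2 -= -3·row0 → [0,-3,-9,-3]
  row3 -= 0·row0 → [0,3,0,9]
  row2 -= 3·row1 → [0,0,-3,3]
  row3 -= -3·row1 → [0,0,-6,3]
  row3 -= 2·row2 → [0,0,0,-3]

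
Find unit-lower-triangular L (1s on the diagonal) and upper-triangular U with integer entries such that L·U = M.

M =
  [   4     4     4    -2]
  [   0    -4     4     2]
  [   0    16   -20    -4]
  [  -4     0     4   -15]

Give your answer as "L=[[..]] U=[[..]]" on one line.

L=[[1,0,0,0],[0,1,0,0],[0,-4,1,0],[-1,-1,-3,1]] U=[[4,4,4,-2],[0,-4,4,2],[0,0,-4,4],[0,0,0,-3]]

  r1 -= 0·r0 → [0,-4,4,2]
  r2 -= 0·r0 → [0,16,-20,-4]
  r3 -= -1·r0 → [0,4,8,-17]
  r2 -= -4·r1 → [0,0,-4,4]
  r3 -= -1·r1 → [0,0,12,-15]
  r3 -= -3·r2 → [0,0,0,-3]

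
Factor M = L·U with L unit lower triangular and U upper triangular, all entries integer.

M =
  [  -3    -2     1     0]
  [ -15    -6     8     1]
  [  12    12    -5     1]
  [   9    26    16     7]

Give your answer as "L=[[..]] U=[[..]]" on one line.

L=[[1,0,0,0],[5,1,0,0],[-4,1,1,0],[-3,5,-1,1]] U=[[-3,-2,1,0],[0,4,3,1],[0,0,-4,0],[0,0,0,2]]

  row1 -= 5·row0 → [0,4,3,1]
  row2 -= -4·row0 → [0,4,-1,1]
  row3 -= -3·row0 → [0,20,19,7]
  row2 -= 1·row1 → [0,0,-4,0]
  row3 -= 5·row1 → [0,0,4,2]
  row3 -= -1·row2 → [0,0,0,2]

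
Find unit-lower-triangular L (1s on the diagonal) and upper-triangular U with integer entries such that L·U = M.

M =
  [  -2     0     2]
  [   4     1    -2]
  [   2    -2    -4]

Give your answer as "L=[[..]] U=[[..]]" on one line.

L=[[1,0,0],[-2,1,0],[-1,-2,1]] U=[[-2,0,2],[0,1,2],[0,0,2]]

  R1 -= -2·R0 → [0,1,2]
  R2 -= -1·R0 → [0,-2,-2]
  R2 -= -2·R1 → [0,0,2]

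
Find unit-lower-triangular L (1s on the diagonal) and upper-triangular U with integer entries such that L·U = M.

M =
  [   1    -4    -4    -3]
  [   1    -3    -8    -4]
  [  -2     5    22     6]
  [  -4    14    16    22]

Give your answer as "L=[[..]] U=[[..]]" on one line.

  R1 -= 1·R0 → [0,1,-4,-1]
  R2 -= -2·R0 → [0,-3,14,0]
  R3 -= -4·R0 → [0,-2,0,10]
  R2 -= -3·R1 → [0,0,2,-3]
  R3 -= -2·R1 → [0,0,-8,8]
  R3 -= -4·R2 → [0,0,0,-4]

L=[[1,0,0,0],[1,1,0,0],[-2,-3,1,0],[-4,-2,-4,1]] U=[[1,-4,-4,-3],[0,1,-4,-1],[0,0,2,-3],[0,0,0,-4]]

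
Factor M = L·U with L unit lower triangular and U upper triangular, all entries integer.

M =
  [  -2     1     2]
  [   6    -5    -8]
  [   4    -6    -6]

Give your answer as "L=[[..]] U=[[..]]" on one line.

L=[[1,0,0],[-3,1,0],[-2,2,1]] U=[[-2,1,2],[0,-2,-2],[0,0,2]]

  row1 -= -3·row0 → [0,-2,-2]
  row2 -= -2·row0 → [0,-4,-2]
  row2 -= 2·row1 → [0,0,2]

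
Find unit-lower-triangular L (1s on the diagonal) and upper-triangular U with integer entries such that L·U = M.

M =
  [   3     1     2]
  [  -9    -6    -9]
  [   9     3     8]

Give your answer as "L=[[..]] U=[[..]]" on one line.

L=[[1,0,0],[-3,1,0],[3,0,1]] U=[[3,1,2],[0,-3,-3],[0,0,2]]

  R1 -= -3·R0 → [0,-3,-3]
  R2 -= 3·R0 → [0,0,2]
  R2 -= 0·R1 → [0,0,2]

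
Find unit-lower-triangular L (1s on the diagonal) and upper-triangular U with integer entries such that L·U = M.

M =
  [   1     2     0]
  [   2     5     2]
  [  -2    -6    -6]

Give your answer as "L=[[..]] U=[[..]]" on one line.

  R1 -= 2·R0 → [0,1,2]
  R2 -= -2·R0 → [0,-2,-6]
  R2 -= -2·R1 → [0,0,-2]

L=[[1,0,0],[2,1,0],[-2,-2,1]] U=[[1,2,0],[0,1,2],[0,0,-2]]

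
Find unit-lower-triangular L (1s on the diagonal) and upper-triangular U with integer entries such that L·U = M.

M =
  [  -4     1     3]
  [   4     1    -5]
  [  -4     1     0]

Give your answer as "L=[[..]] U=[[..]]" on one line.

  row1 -= -1·row0 → [0,2,-2]
  row2 -= 1·row0 → [0,0,-3]
  row2 -= 0·row1 → [0,0,-3]

L=[[1,0,0],[-1,1,0],[1,0,1]] U=[[-4,1,3],[0,2,-2],[0,0,-3]]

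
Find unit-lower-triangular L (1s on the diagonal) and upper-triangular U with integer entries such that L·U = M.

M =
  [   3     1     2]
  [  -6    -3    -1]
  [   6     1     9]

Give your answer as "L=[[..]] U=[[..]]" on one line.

  row1 -= -2·row0 → [0,-1,3]
  row2 -= 2·row0 → [0,-1,5]
  row2 -= 1·row1 → [0,0,2]

L=[[1,0,0],[-2,1,0],[2,1,1]] U=[[3,1,2],[0,-1,3],[0,0,2]]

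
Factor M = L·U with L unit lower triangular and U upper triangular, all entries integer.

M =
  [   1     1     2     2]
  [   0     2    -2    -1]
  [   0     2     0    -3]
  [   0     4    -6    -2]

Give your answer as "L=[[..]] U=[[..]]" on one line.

L=[[1,0,0,0],[0,1,0,0],[0,1,1,0],[0,2,-1,1]] U=[[1,1,2,2],[0,2,-2,-1],[0,0,2,-2],[0,0,0,-2]]

  r1 -= 0·r0 → [0,2,-2,-1]
  r2 -= 0·r0 → [0,2,0,-3]
  r3 -= 0·r0 → [0,4,-6,-2]
  r2 -= 1·r1 → [0,0,2,-2]
  r3 -= 2·r1 → [0,0,-2,0]
  r3 -= -1·r2 → [0,0,0,-2]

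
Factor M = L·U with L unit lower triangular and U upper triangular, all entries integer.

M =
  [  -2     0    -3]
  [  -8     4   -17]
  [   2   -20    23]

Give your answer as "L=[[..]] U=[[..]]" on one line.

L=[[1,0,0],[4,1,0],[-1,-5,1]] U=[[-2,0,-3],[0,4,-5],[0,0,-5]]

  row1 -= 4·row0 → [0,4,-5]
  row2 -= -1·row0 → [0,-20,20]
  row2 -= -5·row1 → [0,0,-5]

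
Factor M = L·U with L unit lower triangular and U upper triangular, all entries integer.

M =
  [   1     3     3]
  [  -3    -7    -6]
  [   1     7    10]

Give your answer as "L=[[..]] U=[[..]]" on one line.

  row1 -= -3·row0 → [0,2,3]
  row2 -= 1·row0 → [0,4,7]
  row2 -= 2·row1 → [0,0,1]

L=[[1,0,0],[-3,1,0],[1,2,1]] U=[[1,3,3],[0,2,3],[0,0,1]]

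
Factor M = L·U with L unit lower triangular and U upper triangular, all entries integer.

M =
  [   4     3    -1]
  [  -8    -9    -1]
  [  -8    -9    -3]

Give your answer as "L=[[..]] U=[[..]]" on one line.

  R1 -= -2·R0 → [0,-3,-3]
  R2 -= -2·R0 → [0,-3,-5]
  R2 -= 1·R1 → [0,0,-2]

L=[[1,0,0],[-2,1,0],[-2,1,1]] U=[[4,3,-1],[0,-3,-3],[0,0,-2]]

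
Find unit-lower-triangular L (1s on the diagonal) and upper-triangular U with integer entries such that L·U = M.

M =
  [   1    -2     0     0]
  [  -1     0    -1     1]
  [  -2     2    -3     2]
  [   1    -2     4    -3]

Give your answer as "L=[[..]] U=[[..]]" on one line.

  r1 -= -1·r0 → [0,-2,-1,1]
  r2 -= -2·r0 → [0,-2,-3,2]
  r3 -= 1·r0 → [0,0,4,-3]
  r2 -= 1·r1 → [0,0,-2,1]
  r3 -= 0·r1 → [0,0,4,-3]
  r3 -= -2·r2 → [0,0,0,-1]

L=[[1,0,0,0],[-1,1,0,0],[-2,1,1,0],[1,0,-2,1]] U=[[1,-2,0,0],[0,-2,-1,1],[0,0,-2,1],[0,0,0,-1]]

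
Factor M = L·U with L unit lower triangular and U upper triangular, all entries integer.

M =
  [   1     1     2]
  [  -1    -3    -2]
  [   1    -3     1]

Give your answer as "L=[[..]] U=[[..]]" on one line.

L=[[1,0,0],[-1,1,0],[1,2,1]] U=[[1,1,2],[0,-2,0],[0,0,-1]]

  R1 -= -1·R0 → [0,-2,0]
  R2 -= 1·R0 → [0,-4,-1]
  R2 -= 2·R1 → [0,0,-1]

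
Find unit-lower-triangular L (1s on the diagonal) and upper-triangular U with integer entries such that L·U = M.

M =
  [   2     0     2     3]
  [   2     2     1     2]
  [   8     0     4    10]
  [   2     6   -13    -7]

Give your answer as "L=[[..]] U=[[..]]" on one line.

L=[[1,0,0,0],[1,1,0,0],[4,0,1,0],[1,3,3,1]] U=[[2,0,2,3],[0,2,-1,-1],[0,0,-4,-2],[0,0,0,-1]]

  R1 -= 1·R0 → [0,2,-1,-1]
  R2 -= 4·R0 → [0,0,-4,-2]
  R3 -= 1·R0 → [0,6,-15,-10]
  R2 -= 0·R1 → [0,0,-4,-2]
  R3 -= 3·R1 → [0,0,-12,-7]
  R3 -= 3·R2 → [0,0,0,-1]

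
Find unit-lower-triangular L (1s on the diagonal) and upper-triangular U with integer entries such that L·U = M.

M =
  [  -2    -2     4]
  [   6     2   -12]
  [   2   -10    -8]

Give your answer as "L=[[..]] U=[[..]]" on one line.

  R1 -= -3·R0 → [0,-4,0]
  R2 -= -1·R0 → [0,-12,-4]
  R2 -= 3·R1 → [0,0,-4]

L=[[1,0,0],[-3,1,0],[-1,3,1]] U=[[-2,-2,4],[0,-4,0],[0,0,-4]]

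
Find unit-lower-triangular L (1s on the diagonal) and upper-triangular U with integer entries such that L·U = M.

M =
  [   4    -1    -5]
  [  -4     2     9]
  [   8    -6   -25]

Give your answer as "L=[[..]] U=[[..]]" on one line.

  r1 -= -1·r0 → [0,1,4]
  r2 -= 2·r0 → [0,-4,-15]
  r2 -= -4·r1 → [0,0,1]

L=[[1,0,0],[-1,1,0],[2,-4,1]] U=[[4,-1,-5],[0,1,4],[0,0,1]]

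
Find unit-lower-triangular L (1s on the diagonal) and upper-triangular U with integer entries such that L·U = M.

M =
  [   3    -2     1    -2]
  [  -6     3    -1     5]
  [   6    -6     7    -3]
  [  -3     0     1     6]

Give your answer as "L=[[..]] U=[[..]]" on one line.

  R1 -= -2·R0 → [0,-1,1,1]
  R2 -= 2·R0 → [0,-2,5,1]
  R3 -= -1·R0 → [0,-2,2,4]
  R2 -= 2·R1 → [0,0,3,-1]
  R3 -= 2·R1 → [0,0,0,2]
  R3 -= 0·R2 → [0,0,0,2]

L=[[1,0,0,0],[-2,1,0,0],[2,2,1,0],[-1,2,0,1]] U=[[3,-2,1,-2],[0,-1,1,1],[0,0,3,-1],[0,0,0,2]]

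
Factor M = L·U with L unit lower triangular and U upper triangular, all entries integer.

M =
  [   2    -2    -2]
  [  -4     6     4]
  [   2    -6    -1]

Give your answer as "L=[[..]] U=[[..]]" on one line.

L=[[1,0,0],[-2,1,0],[1,-2,1]] U=[[2,-2,-2],[0,2,0],[0,0,1]]

  R1 -= -2·R0 → [0,2,0]
  R2 -= 1·R0 → [0,-4,1]
  R2 -= -2·R1 → [0,0,1]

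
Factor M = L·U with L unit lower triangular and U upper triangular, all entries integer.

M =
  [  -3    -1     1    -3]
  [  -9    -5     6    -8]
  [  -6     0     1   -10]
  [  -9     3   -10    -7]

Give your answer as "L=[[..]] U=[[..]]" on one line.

  R1 -= 3·R0 → [0,-2,3,1]
  R2 -= 2·R0 → [0,2,-1,-4]
  R3 -= 3·R0 → [0,6,-13,2]
  R2 -= -1·R1 → [0,0,2,-3]
  R3 -= -3·R1 → [0,0,-4,5]
  R3 -= -2·R2 → [0,0,0,-1]

L=[[1,0,0,0],[3,1,0,0],[2,-1,1,0],[3,-3,-2,1]] U=[[-3,-1,1,-3],[0,-2,3,1],[0,0,2,-3],[0,0,0,-1]]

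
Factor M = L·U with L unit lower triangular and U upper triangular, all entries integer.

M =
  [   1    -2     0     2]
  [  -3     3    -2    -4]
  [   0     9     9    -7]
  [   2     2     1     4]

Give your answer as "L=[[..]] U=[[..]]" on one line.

  r1 -= -3·r0 → [0,-3,-2,2]
  r2 -= 0·r0 → [0,9,9,-7]
  r3 -= 2·r0 → [0,6,1,0]
  r2 -= -3·r1 → [0,0,3,-1]
  r3 -= -2·r1 → [0,0,-3,4]
  r3 -= -1·r2 → [0,0,0,3]

L=[[1,0,0,0],[-3,1,0,0],[0,-3,1,0],[2,-2,-1,1]] U=[[1,-2,0,2],[0,-3,-2,2],[0,0,3,-1],[0,0,0,3]]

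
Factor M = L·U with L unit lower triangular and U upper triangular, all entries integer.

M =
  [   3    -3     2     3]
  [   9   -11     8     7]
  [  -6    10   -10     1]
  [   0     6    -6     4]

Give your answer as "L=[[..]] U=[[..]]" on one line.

L=[[1,0,0,0],[3,1,0,0],[-2,-2,1,0],[0,-3,0,1]] U=[[3,-3,2,3],[0,-2,2,-2],[0,0,-2,3],[0,0,0,-2]]

  row1 -= 3·row0 → [0,-2,2,-2]
  row2 -= -2·row0 → [0,4,-6,7]
  row3 -= 0·row0 → [0,6,-6,4]
  row2 -= -2·row1 → [0,0,-2,3]
  row3 -= -3·row1 → [0,0,0,-2]
  row3 -= 0·row2 → [0,0,0,-2]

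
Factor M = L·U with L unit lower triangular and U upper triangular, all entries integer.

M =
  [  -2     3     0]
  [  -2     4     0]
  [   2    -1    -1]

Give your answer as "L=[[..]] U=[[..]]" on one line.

  r1 -= 1·r0 → [0,1,0]
  r2 -= -1·r0 → [0,2,-1]
  r2 -= 2·r1 → [0,0,-1]

L=[[1,0,0],[1,1,0],[-1,2,1]] U=[[-2,3,0],[0,1,0],[0,0,-1]]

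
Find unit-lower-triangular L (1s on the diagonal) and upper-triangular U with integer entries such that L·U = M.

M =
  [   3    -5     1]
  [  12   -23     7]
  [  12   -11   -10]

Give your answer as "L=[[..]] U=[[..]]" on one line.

L=[[1,0,0],[4,1,0],[4,-3,1]] U=[[3,-5,1],[0,-3,3],[0,0,-5]]

  R1 -= 4·R0 → [0,-3,3]
  R2 -= 4·R0 → [0,9,-14]
  R2 -= -3·R1 → [0,0,-5]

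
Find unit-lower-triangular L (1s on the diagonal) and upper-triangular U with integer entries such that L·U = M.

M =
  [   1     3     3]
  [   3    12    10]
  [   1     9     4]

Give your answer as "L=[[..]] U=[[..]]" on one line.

  r1 -= 3·r0 → [0,3,1]
  r2 -= 1·r0 → [0,6,1]
  r2 -= 2·r1 → [0,0,-1]

L=[[1,0,0],[3,1,0],[1,2,1]] U=[[1,3,3],[0,3,1],[0,0,-1]]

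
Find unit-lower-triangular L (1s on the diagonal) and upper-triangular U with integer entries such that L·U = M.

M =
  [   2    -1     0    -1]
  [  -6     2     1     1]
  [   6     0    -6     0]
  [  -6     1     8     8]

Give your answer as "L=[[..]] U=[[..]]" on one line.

L=[[1,0,0,0],[-3,1,0,0],[3,-3,1,0],[-3,2,-2,1]] U=[[2,-1,0,-1],[0,-1,1,-2],[0,0,-3,-3],[0,0,0,3]]

  row1 -= -3·row0 → [0,-1,1,-2]
  row2 -= 3·row0 → [0,3,-6,3]
  row3 -= -3·row0 → [0,-2,8,5]
  row2 -= -3·row1 → [0,0,-3,-3]
  row3 -= 2·row1 → [0,0,6,9]
  row3 -= -2·row2 → [0,0,0,3]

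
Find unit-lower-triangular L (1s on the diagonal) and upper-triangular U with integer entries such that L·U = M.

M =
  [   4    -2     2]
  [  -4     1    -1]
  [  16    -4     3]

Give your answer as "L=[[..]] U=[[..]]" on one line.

L=[[1,0,0],[-1,1,0],[4,-4,1]] U=[[4,-2,2],[0,-1,1],[0,0,-1]]

  r1 -= -1·r0 → [0,-1,1]
  r2 -= 4·r0 → [0,4,-5]
  r2 -= -4·r1 → [0,0,-1]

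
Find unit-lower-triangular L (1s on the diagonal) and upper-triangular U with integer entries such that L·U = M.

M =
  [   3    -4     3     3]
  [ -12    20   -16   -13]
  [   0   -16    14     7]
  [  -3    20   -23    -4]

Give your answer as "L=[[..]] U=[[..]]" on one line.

  row1 -= -4·row0 → [0,4,-4,-1]
  row2 -= 0·row0 → [0,-16,14,7]
  row3 -= -1·row0 → [0,16,-20,-1]
  row2 -= -4·row1 → [0,0,-2,3]
  row3 -= 4·row1 → [0,0,-4,3]
  row3 -= 2·row2 → [0,0,0,-3]

L=[[1,0,0,0],[-4,1,0,0],[0,-4,1,0],[-1,4,2,1]] U=[[3,-4,3,3],[0,4,-4,-1],[0,0,-2,3],[0,0,0,-3]]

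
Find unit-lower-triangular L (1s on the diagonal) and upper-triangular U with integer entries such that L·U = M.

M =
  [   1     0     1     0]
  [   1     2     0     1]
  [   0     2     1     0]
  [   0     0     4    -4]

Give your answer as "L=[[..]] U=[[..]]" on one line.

  r1 -= 1·r0 → [0,2,-1,1]
  r2 -= 0·r0 → [0,2,1,0]
  r3 -= 0·r0 → [0,0,4,-4]
  r2 -= 1·r1 → [0,0,2,-1]
  r3 -= 0·r1 → [0,0,4,-4]
  r3 -= 2·r2 → [0,0,0,-2]

L=[[1,0,0,0],[1,1,0,0],[0,1,1,0],[0,0,2,1]] U=[[1,0,1,0],[0,2,-1,1],[0,0,2,-1],[0,0,0,-2]]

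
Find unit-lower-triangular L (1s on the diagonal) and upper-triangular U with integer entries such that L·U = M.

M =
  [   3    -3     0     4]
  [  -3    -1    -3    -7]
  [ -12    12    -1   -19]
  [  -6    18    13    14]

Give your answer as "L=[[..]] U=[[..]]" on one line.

L=[[1,0,0,0],[-1,1,0,0],[-4,0,1,0],[-2,-3,-4,1]] U=[[3,-3,0,4],[0,-4,-3,-3],[0,0,-1,-3],[0,0,0,1]]

  row1 -= -1·row0 → [0,-4,-3,-3]
  row2 -= -4·row0 → [0,0,-1,-3]
  row3 -= -2·row0 → [0,12,13,22]
  row2 -= 0·row1 → [0,0,-1,-3]
  row3 -= -3·row1 → [0,0,4,13]
  row3 -= -4·row2 → [0,0,0,1]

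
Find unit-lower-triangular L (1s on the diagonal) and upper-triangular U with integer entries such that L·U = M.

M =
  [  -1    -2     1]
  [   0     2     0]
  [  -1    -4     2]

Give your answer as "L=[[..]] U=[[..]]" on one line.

  r1 -= 0·r0 → [0,2,0]
  r2 -= 1·r0 → [0,-2,1]
  r2 -= -1·r1 → [0,0,1]

L=[[1,0,0],[0,1,0],[1,-1,1]] U=[[-1,-2,1],[0,2,0],[0,0,1]]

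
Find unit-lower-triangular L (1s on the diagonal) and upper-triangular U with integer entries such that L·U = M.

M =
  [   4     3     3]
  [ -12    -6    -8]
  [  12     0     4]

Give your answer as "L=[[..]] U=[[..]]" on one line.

  R1 -= -3·R0 → [0,3,1]
  R2 -= 3·R0 → [0,-9,-5]
  R2 -= -3·R1 → [0,0,-2]

L=[[1,0,0],[-3,1,0],[3,-3,1]] U=[[4,3,3],[0,3,1],[0,0,-2]]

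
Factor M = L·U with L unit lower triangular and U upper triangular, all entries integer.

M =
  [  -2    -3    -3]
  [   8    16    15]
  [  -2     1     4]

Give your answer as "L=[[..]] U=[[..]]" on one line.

  R1 -= -4·R0 → [0,4,3]
  R2 -= 1·R0 → [0,4,7]
  R2 -= 1·R1 → [0,0,4]

L=[[1,0,0],[-4,1,0],[1,1,1]] U=[[-2,-3,-3],[0,4,3],[0,0,4]]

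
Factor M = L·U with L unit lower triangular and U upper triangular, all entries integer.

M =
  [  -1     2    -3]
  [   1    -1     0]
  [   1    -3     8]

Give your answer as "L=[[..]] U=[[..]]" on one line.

  r1 -= -1·r0 → [0,1,-3]
  r2 -= -1·r0 → [0,-1,5]
  r2 -= -1·r1 → [0,0,2]

L=[[1,0,0],[-1,1,0],[-1,-1,1]] U=[[-1,2,-3],[0,1,-3],[0,0,2]]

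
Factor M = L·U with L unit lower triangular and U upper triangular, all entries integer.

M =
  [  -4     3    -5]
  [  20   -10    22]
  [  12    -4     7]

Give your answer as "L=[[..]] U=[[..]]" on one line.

  r1 -= -5·r0 → [0,5,-3]
  r2 -= -3·r0 → [0,5,-8]
  r2 -= 1·r1 → [0,0,-5]

L=[[1,0,0],[-5,1,0],[-3,1,1]] U=[[-4,3,-5],[0,5,-3],[0,0,-5]]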